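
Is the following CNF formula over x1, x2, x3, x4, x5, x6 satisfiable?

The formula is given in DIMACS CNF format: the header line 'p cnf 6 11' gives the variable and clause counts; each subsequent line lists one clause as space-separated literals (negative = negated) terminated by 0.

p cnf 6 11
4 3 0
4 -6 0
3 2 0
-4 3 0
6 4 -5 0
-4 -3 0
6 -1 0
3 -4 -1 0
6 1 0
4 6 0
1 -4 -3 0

No, unsatisfiable

Try x4 = True.
Unit clause (x3) forces x3 = True.
Now (¬x3) is unsatisfied and unit — conflict.
Backtrack on x4: now try x4 = False.
Unit clause (x3) forces x3 = True.
Unit clause (¬x6) forces x6 = False.
Now (x6) is unsatisfied and unit — conflict.
Neither x4 = True nor x4 = False works.
No assignment satisfies every clause.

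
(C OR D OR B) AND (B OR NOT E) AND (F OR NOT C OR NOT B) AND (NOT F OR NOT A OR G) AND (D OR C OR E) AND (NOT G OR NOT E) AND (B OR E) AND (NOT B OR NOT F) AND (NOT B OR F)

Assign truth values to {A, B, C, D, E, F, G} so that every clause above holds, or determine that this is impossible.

Suppose B = true.
From the singleton clause (NOT F), F = false.
But (F) is also a unit clause — contradiction.
Backtrack on B: now try B = false.
From the singleton clause (NOT E), E = false.
But (E) is also a unit clause — contradiction.
Both values of B lead to a conflict.

UNSATISFIABLE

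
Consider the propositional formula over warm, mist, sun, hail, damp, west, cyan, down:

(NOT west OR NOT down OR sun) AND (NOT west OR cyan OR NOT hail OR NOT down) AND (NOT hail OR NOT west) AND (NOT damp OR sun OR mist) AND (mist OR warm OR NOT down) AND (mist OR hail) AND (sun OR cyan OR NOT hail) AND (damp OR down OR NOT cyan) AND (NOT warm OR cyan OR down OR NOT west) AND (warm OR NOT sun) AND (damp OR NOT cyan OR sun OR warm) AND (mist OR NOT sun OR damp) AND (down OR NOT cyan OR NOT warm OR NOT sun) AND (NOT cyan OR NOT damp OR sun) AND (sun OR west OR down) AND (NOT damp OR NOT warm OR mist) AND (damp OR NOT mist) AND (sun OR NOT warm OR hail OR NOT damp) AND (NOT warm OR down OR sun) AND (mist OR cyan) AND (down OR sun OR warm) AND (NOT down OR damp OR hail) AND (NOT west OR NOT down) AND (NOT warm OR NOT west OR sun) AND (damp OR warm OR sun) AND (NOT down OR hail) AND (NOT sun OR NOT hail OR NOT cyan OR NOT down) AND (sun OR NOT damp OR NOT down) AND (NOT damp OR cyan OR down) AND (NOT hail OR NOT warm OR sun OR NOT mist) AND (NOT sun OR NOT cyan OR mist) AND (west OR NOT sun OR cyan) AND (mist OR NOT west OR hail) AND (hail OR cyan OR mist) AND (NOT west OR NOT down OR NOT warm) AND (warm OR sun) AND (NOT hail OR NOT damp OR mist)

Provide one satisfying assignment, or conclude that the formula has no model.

Suppose hail = true.
From the singleton clause (NOT west), west = false.
Suppose sun = false.
From the singleton clause (cyan), cyan = true.
From the singleton clause (NOT damp), damp = false.
From the singleton clause (down), down = true.
From the singleton clause (warm), warm = true.
From the singleton clause (NOT mist), mist = false.
Every clause now holds.

warm=true,  mist=false,  sun=false,  hail=true,  damp=false,  west=false,  cyan=true,  down=true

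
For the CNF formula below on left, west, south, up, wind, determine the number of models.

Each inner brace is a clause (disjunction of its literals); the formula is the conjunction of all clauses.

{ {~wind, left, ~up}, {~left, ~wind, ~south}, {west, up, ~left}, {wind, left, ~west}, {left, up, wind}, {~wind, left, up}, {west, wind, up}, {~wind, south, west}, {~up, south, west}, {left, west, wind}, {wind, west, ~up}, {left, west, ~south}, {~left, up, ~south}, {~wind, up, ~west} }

4

There are 2^5 = 32 truth assignments over (left, west, south, up, wind).
Split on west. With west = 1, the clauses containing west are satisfied and ~west drops from the rest; 4 of the 2^4 = 16 assignments to the other variables satisfy what remains.
With west = 0, by the same count on the reduced clause set, 0 assignments work.
(One model: left=T, west=T, south=F, up=F, wind=F.)
Total: 4 + 0 = 4.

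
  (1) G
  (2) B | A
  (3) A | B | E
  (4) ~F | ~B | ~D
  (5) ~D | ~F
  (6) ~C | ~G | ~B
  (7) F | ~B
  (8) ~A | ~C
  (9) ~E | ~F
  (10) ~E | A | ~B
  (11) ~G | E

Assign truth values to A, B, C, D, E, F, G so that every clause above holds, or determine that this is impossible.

A ↦ 1; B ↦ 0; C ↦ 0; D ↦ 1; E ↦ 1; F ↦ 0; G ↦ 1

(G) alone gives G = 1.
(E) alone gives E = 1.
(~F) alone gives F = 0.
(~B) alone gives B = 0.
(A) alone gives A = 1.
(~C) alone gives C = 0.
No clause remains; D is free.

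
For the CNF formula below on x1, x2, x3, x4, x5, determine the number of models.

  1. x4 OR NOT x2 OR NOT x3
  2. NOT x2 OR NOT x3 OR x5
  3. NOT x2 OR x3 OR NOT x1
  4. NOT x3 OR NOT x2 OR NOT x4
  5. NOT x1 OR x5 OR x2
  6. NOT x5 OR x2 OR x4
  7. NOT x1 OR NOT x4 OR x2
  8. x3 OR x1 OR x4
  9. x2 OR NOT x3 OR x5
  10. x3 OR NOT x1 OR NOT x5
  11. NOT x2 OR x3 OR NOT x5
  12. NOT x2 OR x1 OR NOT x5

There are 2^5 = 32 truth assignments over (x1, x2, x3, x4, x5).
Split on x5. With x5 = true, the clauses containing x5 are satisfied and NOT x5 drops from the rest; 2 of the 2^4 = 16 assignments to the other variables satisfy what remains.
With x5 = false, by the same count on the reduced clause set, 2 assignments work.
(One model: x1=F, x2=F, x3=F, x4=T, x5=F.)
Total: 2 + 2 = 4.

4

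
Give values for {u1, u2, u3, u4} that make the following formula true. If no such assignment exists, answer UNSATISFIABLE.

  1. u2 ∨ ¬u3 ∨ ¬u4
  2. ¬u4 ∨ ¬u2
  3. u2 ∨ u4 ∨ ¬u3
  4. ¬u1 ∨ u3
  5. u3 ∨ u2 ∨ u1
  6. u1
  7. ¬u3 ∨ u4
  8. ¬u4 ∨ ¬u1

UNSATISFIABLE

(u1) alone gives u1 = True.
(u3) alone gives u3 = True.
(u4) alone gives u4 = True.
That conflicts with the unit clause (¬u4).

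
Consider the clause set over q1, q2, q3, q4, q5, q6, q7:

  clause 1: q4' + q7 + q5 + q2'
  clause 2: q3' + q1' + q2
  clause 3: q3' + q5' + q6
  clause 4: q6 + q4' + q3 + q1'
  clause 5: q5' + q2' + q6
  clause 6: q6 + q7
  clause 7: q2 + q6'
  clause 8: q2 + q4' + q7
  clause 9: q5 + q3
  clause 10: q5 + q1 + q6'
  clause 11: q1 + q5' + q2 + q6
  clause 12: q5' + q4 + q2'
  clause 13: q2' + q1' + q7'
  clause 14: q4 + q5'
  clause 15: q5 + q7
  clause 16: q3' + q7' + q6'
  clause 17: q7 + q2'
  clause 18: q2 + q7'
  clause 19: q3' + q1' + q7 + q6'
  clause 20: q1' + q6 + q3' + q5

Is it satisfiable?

Satisfiable

Try q6 = 1.
The clause (q2) is unit, so q2 = 1.
The clause (q7) is unit, so q7 = 1.
The clause (q1') is unit, so q1 = 0.
The clause (q5) is unit, so q5 = 1.
The clause (q4) is unit, so q4 = 1.
The clause (q3') is unit, so q3 = 0.
Every clause now holds.
A satisfying assignment: q1: 0, q2: 1, q3: 0, q4: 1, q5: 1, q6: 1, q7: 1.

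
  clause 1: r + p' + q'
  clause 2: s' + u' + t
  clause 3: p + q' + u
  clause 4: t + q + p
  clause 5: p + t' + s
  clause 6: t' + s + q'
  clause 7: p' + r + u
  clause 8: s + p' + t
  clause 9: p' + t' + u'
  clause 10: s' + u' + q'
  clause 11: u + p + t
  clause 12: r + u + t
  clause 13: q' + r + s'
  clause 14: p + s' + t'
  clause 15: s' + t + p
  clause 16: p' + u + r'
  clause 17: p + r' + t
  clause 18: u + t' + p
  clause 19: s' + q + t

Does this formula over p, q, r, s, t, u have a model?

Case r = 0:
Case p = 0:
Case q = 1:
From the singleton clause (u), u = 1.
From the singleton clause (s'), s = 0.
From the singleton clause (t'), t = 0.
Every clause now holds.
A satisfying assignment: p: 0,  q: 1,  r: 0,  s: 0,  t: 0,  u: 1.

Yes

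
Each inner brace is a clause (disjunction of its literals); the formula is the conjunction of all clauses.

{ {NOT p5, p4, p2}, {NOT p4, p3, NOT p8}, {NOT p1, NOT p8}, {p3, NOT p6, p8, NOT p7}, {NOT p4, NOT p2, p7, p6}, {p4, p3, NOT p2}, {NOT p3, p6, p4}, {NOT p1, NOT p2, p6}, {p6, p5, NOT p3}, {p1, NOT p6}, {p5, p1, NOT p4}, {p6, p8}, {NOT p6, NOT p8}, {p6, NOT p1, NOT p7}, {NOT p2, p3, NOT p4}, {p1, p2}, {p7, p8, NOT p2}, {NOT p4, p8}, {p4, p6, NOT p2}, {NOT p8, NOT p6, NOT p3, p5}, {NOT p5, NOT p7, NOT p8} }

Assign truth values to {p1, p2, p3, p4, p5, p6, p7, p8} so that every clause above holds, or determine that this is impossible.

p1 ↦ true; p2 ↦ true; p3 ↦ true; p4 ↦ false; p5 ↦ true; p6 ↦ true; p7 ↦ true; p8 ↦ false

Suppose p1 = true.
From the singleton clause (NOT p8), p8 = false.
From the singleton clause (p6), p6 = true.
From the singleton clause (NOT p4), p4 = false.
Suppose p5 = true.
From the singleton clause (p2), p2 = true.
From the singleton clause (p3), p3 = true.
From the singleton clause (p7), p7 = true.
Every clause now holds.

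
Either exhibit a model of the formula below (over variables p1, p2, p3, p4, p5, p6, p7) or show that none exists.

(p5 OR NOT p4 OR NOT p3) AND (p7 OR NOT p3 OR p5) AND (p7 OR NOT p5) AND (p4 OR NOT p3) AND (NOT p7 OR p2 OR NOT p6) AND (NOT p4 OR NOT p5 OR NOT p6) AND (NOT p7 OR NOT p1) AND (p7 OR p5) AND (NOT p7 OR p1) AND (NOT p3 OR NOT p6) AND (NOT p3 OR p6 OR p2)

Branch on p7: set p7 = true.
(NOT p1) alone gives p1 = false.
Now (p1) is unsatisfied and unit — conflict.
Undo p7 and try p7 = false.
(NOT p5) alone gives p5 = false.
Now (p5) is unsatisfied and unit — conflict.
Either choice for p7 ends in contradiction.

UNSATISFIABLE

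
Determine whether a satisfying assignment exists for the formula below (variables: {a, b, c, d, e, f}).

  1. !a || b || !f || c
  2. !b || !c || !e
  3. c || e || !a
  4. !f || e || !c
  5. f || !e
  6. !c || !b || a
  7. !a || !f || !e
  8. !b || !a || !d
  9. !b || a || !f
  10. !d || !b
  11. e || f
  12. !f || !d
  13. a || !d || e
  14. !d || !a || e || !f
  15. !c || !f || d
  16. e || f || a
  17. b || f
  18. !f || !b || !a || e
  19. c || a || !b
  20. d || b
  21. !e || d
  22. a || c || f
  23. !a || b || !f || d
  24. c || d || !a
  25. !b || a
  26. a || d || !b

No

Branch on f: set f = true.
(!d) alone gives d = false.
(!c) alone gives c = false.
(b) alone gives b = true.
(a) alone gives a = true.
Now (!a) is unsatisfied and unit — conflict.
That branch fails; take f = false instead.
(!e) alone gives e = false.
Now (e) is unsatisfied and unit — conflict.
Neither f = true nor f = false works.
No assignment satisfies every clause.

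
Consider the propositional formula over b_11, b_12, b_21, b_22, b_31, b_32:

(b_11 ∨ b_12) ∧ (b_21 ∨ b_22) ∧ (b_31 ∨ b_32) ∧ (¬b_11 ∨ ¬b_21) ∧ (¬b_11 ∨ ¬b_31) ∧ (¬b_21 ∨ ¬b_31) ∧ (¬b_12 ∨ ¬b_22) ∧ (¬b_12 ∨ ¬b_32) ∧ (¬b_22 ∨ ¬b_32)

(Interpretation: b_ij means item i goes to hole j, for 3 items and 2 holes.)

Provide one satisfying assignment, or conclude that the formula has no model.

UNSATISFIABLE

Try b_11 = True.
Unit clause (¬b_21) forces b_21 = False.
Unit clause (b_22) forces b_22 = True.
Unit clause (¬b_31) forces b_31 = False.
Unit clause (b_32) forces b_32 = True.
Now (¬b_32) is unsatisfied and unit — conflict.
So b_11 must be the other value — set b_11 = False.
Unit clause (b_12) forces b_12 = True.
Unit clause (¬b_22) forces b_22 = False.
Unit clause (b_21) forces b_21 = True.
Unit clause (¬b_31) forces b_31 = False.
Unit clause (b_32) forces b_32 = True.
Now (¬b_32) is unsatisfied and unit — conflict.
Neither b_11 = True nor b_11 = False works.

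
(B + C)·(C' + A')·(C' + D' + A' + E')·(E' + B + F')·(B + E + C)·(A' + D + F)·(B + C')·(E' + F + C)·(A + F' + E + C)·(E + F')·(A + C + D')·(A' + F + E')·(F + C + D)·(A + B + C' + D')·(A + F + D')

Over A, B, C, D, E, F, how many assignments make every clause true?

8

There are 2^6 = 64 truth assignments over (A, B, C, D, E, F).
Split on B. With B = 1, the clauses containing B are satisfied and B' drops from the rest; 8 of the 2^5 = 32 assignments to the other variables satisfy what remains.
With B = 0, by the same count on the reduced clause set, 0 assignments work.
Total: 8 + 0 = 8.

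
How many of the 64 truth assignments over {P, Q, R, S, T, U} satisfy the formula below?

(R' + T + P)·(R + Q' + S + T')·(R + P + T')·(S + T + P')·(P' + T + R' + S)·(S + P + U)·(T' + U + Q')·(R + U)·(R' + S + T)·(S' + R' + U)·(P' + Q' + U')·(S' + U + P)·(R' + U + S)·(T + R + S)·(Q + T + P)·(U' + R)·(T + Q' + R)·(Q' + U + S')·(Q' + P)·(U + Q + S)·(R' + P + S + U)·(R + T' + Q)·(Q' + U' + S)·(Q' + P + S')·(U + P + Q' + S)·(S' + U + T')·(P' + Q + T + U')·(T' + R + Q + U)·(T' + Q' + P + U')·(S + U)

4

There are 2^6 = 64 truth assignments over (P, Q, R, S, T, U).
Split on S. With S = 1, the clauses containing S are satisfied and S' drops from the rest; 2 of the 2^5 = 32 assignments to the other variables satisfy what remains.
With S = 0, by the same count on the reduced clause set, 2 assignments work.
(One model: P=F, Q=F, R=T, S=F, T=T, U=T.)
Total: 2 + 2 = 4.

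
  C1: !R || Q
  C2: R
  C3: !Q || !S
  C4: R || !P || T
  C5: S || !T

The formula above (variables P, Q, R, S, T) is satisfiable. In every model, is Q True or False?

True

Suppose Q = false.
The clause (!R) is unit, so R = false.
Now (R) is unsatisfied and unit — conflict.
So every satisfying assignment has Q = True.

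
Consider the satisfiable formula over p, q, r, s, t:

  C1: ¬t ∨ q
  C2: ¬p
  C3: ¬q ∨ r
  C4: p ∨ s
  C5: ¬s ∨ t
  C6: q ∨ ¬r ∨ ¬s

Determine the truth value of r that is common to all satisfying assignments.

True

Suppose r = False.
The clause (¬p) is unit, so p = False.
The clause (¬q) is unit, so q = False.
The clause (¬t) is unit, so t = False.
The clause (s) is unit, so s = True.
But (¬s) is also a unit clause — contradiction.
So every satisfying assignment has r = True.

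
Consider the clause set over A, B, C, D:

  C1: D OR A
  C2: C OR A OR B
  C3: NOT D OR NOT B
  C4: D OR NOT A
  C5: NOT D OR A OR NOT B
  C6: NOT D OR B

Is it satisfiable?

Branch on D: set D = true.
(NOT B) alone gives B = false.
That conflicts with the unit clause (B).
Backtrack on D: now try D = false.
(A) alone gives A = true.
That conflicts with the unit clause (NOT A).
Both values of D lead to a conflict.
No assignment satisfies every clause.

No, unsatisfiable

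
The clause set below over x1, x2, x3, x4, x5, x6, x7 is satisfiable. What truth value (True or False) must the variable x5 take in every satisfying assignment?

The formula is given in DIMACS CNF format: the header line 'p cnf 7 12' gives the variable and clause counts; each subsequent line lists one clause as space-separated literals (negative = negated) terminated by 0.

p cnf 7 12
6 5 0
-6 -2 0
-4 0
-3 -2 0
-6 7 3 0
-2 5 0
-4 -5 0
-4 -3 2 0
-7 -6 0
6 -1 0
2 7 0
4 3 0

True

Suppose x5 = False.
The clause (x6) is unit, so x6 = True.
The clause (¬x2) is unit, so x2 = False.
The clause (¬x4) is unit, so x4 = False.
The clause (¬x7) is unit, so x7 = False.
But (x7) is also a unit clause — contradiction.
So every satisfying assignment has x5 = True.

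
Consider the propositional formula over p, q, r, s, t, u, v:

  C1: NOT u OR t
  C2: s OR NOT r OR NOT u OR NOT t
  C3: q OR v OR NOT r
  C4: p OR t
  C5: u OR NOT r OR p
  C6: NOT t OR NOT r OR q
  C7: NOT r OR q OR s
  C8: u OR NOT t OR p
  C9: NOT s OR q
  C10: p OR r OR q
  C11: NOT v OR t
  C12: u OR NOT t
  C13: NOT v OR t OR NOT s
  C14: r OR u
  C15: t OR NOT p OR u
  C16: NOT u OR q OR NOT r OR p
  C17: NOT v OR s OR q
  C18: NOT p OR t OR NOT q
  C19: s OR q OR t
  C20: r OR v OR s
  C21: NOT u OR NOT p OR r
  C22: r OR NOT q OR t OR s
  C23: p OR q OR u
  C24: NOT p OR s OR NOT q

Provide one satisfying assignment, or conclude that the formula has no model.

Case u = true:
The clause (t) is unit, so t = true.
Case s = true:
The clause (q) is unit, so q = true.
Case p = false:
Every clause is now satisfied; r, v are unconstrained.

p: false; q: true; r: true; s: true; t: true; u: true; v: false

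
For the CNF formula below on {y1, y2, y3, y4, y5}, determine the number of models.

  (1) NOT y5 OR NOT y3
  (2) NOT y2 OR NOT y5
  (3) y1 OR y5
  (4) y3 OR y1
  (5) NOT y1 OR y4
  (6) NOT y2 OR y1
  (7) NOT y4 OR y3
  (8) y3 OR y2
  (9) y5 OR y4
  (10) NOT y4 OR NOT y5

2

There are 2^5 = 32 truth assignments over (y1, y2, y3, y4, y5).
Split on y1. With y1 = true, the clauses containing y1 are satisfied and NOT y1 drops from the rest; 2 of the 2^4 = 16 assignments to the other variables satisfy what remains.
With y1 = false, by the same count on the reduced clause set, 0 assignments work.
Total: 2 + 0 = 2.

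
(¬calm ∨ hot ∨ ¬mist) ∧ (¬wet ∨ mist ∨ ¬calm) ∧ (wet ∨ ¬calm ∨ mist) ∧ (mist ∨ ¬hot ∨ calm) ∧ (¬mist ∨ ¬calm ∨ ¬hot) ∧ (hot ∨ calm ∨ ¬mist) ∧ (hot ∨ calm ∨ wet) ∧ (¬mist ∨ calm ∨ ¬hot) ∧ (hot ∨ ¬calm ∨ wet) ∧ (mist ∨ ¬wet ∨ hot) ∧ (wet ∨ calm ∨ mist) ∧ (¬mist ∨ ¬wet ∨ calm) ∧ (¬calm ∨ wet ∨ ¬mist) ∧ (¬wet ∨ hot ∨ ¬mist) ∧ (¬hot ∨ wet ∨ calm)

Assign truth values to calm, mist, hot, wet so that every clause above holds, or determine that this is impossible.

Try calm = False.
Try mist = True.
From the singleton clause (hot), hot = True.
But (¬hot) is also a unit clause — contradiction.
Backtrack on mist: now try mist = False.
From the singleton clause (¬hot), hot = False.
From the singleton clause (wet), wet = True.
But (¬wet) is also a unit clause — contradiction.
Both values of mist lead to a conflict.
Backtrack on calm: now try calm = True.
Try hot = True.
From the singleton clause (¬mist), mist = False.
From the singleton clause (¬wet), wet = False.
But (wet) is also a unit clause — contradiction.
Backtrack on hot: now try hot = False.
From the singleton clause (¬mist), mist = False.
From the singleton clause (¬wet), wet = False.
But (wet) is also a unit clause — contradiction.
Both values of hot lead to a conflict.
Both values of calm lead to a conflict.

UNSATISFIABLE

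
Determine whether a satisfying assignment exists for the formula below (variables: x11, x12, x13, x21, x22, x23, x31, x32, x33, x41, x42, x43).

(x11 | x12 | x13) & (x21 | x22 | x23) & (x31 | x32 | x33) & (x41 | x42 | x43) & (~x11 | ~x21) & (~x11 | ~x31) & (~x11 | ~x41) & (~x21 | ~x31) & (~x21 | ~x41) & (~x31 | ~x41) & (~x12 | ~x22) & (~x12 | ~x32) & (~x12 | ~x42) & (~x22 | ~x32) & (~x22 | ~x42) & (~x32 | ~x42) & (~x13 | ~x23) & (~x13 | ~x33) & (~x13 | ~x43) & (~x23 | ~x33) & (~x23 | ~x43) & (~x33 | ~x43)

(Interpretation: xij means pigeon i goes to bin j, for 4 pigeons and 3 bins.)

Case x11 = 0:
Case x12 = 1:
From the singleton clause (~x22), x22 = 0.
From the singleton clause (~x32), x32 = 0.
From the singleton clause (~x42), x42 = 0.
Case x21 = 1:
From the singleton clause (~x31), x31 = 0.
From the singleton clause (x33), x33 = 1.
From the singleton clause (~x41), x41 = 0.
From the singleton clause (x43), x43 = 1.
But (~x43) is also a unit clause — contradiction.
So x21 must be the other value — set x21 = 0.
From the singleton clause (x23), x23 = 1.
From the singleton clause (~x13), x13 = 0.
From the singleton clause (~x33), x33 = 0.
From the singleton clause (x31), x31 = 1.
From the singleton clause (~x41), x41 = 0.
From the singleton clause (x43), x43 = 1.
But (~x43) is also a unit clause — contradiction.
Either choice for x21 ends in contradiction.
So x12 must be the other value — set x12 = 0.
From the singleton clause (x13), x13 = 1.
From the singleton clause (~x23), x23 = 0.
From the singleton clause (~x33), x33 = 0.
From the singleton clause (~x43), x43 = 0.
Case x21 = 1:
From the singleton clause (~x31), x31 = 0.
From the singleton clause (x32), x32 = 1.
From the singleton clause (~x41), x41 = 0.
From the singleton clause (x42), x42 = 1.
But (~x42) is also a unit clause — contradiction.
So x21 must be the other value — set x21 = 0.
From the singleton clause (x22), x22 = 1.
From the singleton clause (~x32), x32 = 0.
From the singleton clause (x31), x31 = 1.
From the singleton clause (~x41), x41 = 0.
From the singleton clause (x42), x42 = 1.
But (~x42) is also a unit clause — contradiction.
Either choice for x21 ends in contradiction.
Either choice for x12 ends in contradiction.
So x11 must be the other value — set x11 = 1.
From the singleton clause (~x21), x21 = 0.
From the singleton clause (~x31), x31 = 0.
From the singleton clause (~x41), x41 = 0.
Case x22 = 1:
From the singleton clause (~x12), x12 = 0.
From the singleton clause (~x32), x32 = 0.
From the singleton clause (x33), x33 = 1.
From the singleton clause (~x42), x42 = 0.
From the singleton clause (x43), x43 = 1.
But (~x43) is also a unit clause — contradiction.
So x22 must be the other value — set x22 = 0.
From the singleton clause (x23), x23 = 1.
From the singleton clause (~x13), x13 = 0.
From the singleton clause (~x33), x33 = 0.
From the singleton clause (x32), x32 = 1.
From the singleton clause (~x12), x12 = 0.
From the singleton clause (~x42), x42 = 0.
From the singleton clause (x43), x43 = 1.
But (~x43) is also a unit clause — contradiction.
Either choice for x22 ends in contradiction.
Either choice for x11 ends in contradiction.
No assignment satisfies every clause.

No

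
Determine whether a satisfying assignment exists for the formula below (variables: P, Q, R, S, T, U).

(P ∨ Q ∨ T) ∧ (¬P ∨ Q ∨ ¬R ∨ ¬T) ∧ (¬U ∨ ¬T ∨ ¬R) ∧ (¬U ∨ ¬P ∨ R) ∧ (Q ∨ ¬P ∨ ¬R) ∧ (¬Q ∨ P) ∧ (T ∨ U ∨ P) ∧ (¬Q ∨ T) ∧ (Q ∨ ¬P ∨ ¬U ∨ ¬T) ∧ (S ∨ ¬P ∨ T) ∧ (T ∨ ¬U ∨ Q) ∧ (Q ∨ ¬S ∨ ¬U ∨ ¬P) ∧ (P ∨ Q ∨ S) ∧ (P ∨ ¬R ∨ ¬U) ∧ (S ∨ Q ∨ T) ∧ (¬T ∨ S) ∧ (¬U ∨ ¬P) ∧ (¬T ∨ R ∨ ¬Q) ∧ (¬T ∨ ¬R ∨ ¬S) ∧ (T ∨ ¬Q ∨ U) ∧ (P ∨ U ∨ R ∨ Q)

Yes

Try Q = False.
Try P = False.
From the singleton clause (T), T = True.
From the singleton clause (S), S = True.
From the singleton clause (¬R), R = False.
From the singleton clause (U), U = True.
This assignment satisfies each clause.
A satisfying assignment: P: False; Q: False; R: False; S: True; T: True; U: True.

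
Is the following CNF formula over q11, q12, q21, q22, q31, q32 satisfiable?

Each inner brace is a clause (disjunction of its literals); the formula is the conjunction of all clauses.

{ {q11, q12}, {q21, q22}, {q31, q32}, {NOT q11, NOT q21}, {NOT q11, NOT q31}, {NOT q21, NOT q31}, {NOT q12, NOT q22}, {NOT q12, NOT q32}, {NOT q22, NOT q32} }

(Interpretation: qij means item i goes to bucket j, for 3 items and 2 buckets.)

Case q11 = true:
Unit clause (NOT q21) forces q21 = false.
Unit clause (q22) forces q22 = true.
Unit clause (NOT q31) forces q31 = false.
Unit clause (q32) forces q32 = true.
Now (NOT q32) is unsatisfied and unit — conflict.
So q11 must be the other value — set q11 = false.
Unit clause (q12) forces q12 = true.
Unit clause (NOT q22) forces q22 = false.
Unit clause (q21) forces q21 = true.
Unit clause (NOT q31) forces q31 = false.
Unit clause (q32) forces q32 = true.
Now (NOT q32) is unsatisfied and unit — conflict.
Either choice for q11 ends in contradiction.
No assignment satisfies every clause.

Unsatisfiable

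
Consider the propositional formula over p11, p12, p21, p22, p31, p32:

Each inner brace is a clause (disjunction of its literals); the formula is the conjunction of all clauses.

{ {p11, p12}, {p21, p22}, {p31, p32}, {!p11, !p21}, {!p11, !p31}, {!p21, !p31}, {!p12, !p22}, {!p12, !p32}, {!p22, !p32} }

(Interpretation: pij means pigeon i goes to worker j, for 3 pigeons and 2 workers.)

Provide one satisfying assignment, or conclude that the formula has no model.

Case p11 = true:
From the singleton clause (!p21), p21 = false.
From the singleton clause (p22), p22 = true.
From the singleton clause (!p31), p31 = false.
From the singleton clause (p32), p32 = true.
But (!p32) is also a unit clause — contradiction.
So p11 must be the other value — set p11 = false.
From the singleton clause (p12), p12 = true.
From the singleton clause (!p22), p22 = false.
From the singleton clause (p21), p21 = true.
From the singleton clause (!p31), p31 = false.
From the singleton clause (p32), p32 = true.
But (!p32) is also a unit clause — contradiction.
Neither p11 = true nor p11 = false works.

UNSATISFIABLE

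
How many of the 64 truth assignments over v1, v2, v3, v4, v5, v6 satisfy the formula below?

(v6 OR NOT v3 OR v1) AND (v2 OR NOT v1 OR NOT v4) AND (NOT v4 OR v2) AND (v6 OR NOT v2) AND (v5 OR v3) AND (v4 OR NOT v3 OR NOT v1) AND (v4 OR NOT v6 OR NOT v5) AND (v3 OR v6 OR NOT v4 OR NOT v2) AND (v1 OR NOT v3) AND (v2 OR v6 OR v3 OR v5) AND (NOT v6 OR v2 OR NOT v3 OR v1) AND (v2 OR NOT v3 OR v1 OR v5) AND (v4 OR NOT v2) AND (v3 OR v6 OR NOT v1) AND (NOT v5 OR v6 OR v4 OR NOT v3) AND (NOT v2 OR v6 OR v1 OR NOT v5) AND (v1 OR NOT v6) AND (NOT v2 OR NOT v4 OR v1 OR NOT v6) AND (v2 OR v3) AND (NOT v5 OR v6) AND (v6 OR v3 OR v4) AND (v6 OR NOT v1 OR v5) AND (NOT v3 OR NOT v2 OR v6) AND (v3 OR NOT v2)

2

There are 2^6 = 64 truth assignments over (v1, v2, v3, v4, v5, v6).
Split on v1. With v1 = true, the clauses containing v1 are satisfied and NOT v1 drops from the rest; 2 of the 2^5 = 32 assignments to the other variables satisfy what remains.
With v1 = false, by the same count on the reduced clause set, 0 assignments work.
(One model: v1=T, v2=T, v3=T, v4=T, v5=F, v6=T.)
Total: 2 + 0 = 2.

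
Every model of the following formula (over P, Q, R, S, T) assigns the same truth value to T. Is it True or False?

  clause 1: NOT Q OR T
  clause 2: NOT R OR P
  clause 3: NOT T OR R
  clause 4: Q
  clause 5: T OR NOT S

Suppose T = false.
(NOT Q) alone gives Q = false.
Now (Q) is unsatisfied and unit — conflict.
So every satisfying assignment has T = True.

True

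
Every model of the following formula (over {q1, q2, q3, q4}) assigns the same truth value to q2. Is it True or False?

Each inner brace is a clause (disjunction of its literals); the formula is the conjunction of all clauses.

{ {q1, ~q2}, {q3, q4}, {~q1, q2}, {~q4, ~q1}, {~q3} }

Suppose q2 = 1.
From the singleton clause (q1), q1 = 1.
From the singleton clause (~q4), q4 = 0.
From the singleton clause (q3), q3 = 1.
Now (~q3) is unsatisfied and unit — conflict.
So every satisfying assignment has q2 = False.

False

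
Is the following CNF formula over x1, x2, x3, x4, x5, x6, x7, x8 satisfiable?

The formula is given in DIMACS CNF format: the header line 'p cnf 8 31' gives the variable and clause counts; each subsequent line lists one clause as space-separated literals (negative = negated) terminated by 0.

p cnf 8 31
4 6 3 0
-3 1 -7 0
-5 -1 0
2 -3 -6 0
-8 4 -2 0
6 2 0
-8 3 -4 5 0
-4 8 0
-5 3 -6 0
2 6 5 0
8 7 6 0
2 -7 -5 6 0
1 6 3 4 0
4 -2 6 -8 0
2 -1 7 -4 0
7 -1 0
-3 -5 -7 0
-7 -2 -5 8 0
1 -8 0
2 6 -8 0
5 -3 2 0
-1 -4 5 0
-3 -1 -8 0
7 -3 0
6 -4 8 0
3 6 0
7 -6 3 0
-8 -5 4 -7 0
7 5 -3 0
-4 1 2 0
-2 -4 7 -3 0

Yes, satisfiable

Suppose x5 = False.
Suppose x6 = True.
Suppose x2 = True.
Suppose x8 = False.
From the singleton clause (¬x4), x4 = False.
Suppose x7 = True.
Suppose x3 = False.
Every clause is now satisfied; x1 is unconstrained.
A satisfying assignment: x1=False, x2=True, x3=False, x4=False, x5=False, x6=True, x7=True, x8=False.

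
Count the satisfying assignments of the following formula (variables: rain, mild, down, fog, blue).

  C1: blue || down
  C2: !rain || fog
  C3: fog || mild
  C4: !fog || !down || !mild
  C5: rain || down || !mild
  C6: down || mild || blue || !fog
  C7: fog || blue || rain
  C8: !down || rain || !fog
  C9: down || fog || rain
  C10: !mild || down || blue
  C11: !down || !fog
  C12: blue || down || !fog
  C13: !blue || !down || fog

3

There are 2^5 = 32 truth assignments over (rain, mild, down, fog, blue).
Split on fog. With fog = true, the clauses containing fog are satisfied and !fog drops from the rest; 3 of the 2^4 = 16 assignments to the other variables satisfy what remains.
With fog = false, by the same count on the reduced clause set, 0 assignments work.
Total: 3 + 0 = 3.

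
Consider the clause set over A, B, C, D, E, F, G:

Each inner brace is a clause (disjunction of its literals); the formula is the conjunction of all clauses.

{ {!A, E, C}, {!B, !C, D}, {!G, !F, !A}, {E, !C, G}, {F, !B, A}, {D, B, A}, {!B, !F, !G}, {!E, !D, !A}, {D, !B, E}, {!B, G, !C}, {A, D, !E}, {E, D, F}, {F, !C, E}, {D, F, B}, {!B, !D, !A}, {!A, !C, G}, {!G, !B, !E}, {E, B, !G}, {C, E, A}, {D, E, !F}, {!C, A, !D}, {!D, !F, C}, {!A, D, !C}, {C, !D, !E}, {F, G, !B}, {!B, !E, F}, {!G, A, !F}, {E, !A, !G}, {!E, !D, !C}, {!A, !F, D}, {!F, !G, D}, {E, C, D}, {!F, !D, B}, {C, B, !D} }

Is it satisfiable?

Try A = false.
Try F = true.
The clause (!G) is unit, so G = false.
Try E = true.
The clause (D) is unit, so D = true.
The clause (!C) is unit, so C = false.
But (C) is also a unit clause — contradiction.
Undo E and try E = false.
The clause (!C) is unit, so C = false.
But (C) is also a unit clause — contradiction.
Neither E = true nor E = false works.
Undo F and try F = false.
The clause (!B) is unit, so B = false.
The clause (D) is unit, so D = true.
The clause (!C) is unit, so C = false.
But (C) is also a unit clause — contradiction.
Neither F = true nor F = false works.
Undo A and try A = true.
Try E = true.
The clause (!D) is unit, so D = false.
The clause (!C) is unit, so C = false.
The clause (!F) is unit, so F = false.
The clause (B) is unit, so B = true.
But (!B) is also a unit clause — contradiction.
Undo E and try E = false.
The clause (C) is unit, so C = true.
The clause (G) is unit, so G = true.
But (!G) is also a unit clause — contradiction.
Neither E = true nor E = false works.
Neither A = true nor A = false works.
No assignment satisfies every clause.

No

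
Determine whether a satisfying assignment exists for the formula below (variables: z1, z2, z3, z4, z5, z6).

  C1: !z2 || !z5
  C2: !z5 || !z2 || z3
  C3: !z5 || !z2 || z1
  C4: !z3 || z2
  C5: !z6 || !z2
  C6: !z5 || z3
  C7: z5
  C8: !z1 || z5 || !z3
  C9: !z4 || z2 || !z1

No

(z5) alone gives z5 = true.
(!z2) alone gives z2 = false.
(!z3) alone gives z3 = false.
But (z3) is also a unit clause — contradiction.
No assignment satisfies every clause.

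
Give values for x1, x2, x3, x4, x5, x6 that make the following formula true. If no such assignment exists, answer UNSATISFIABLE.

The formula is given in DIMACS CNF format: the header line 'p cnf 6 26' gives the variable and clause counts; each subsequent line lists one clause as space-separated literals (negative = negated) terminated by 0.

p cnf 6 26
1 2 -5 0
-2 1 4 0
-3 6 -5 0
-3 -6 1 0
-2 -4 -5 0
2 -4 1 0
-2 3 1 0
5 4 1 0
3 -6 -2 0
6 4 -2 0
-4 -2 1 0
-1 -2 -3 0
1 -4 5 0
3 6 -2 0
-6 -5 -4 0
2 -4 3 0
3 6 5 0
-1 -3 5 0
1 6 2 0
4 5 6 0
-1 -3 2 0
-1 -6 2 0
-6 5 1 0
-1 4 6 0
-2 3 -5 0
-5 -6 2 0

Suppose x1 = True.
Suppose x2 = False.
From the singleton clause (¬x3), x3 = False.
From the singleton clause (¬x4), x4 = False.
From the singleton clause (¬x6), x6 = False.
But (x6) is also a unit clause — contradiction.
That branch fails; take x2 = True instead.
From the singleton clause (¬x3), x3 = False.
From the singleton clause (¬x6), x6 = False.
But (x6) is also a unit clause — contradiction.
Both values of x2 lead to a conflict.
That branch fails; take x1 = False instead.
Suppose x2 = True.
From the singleton clause (x4), x4 = True.
But (¬x4) is also a unit clause — contradiction.
That branch fails; take x2 = False instead.
From the singleton clause (¬x5), x5 = False.
From the singleton clause (¬x4), x4 = False.
But (x4) is also a unit clause — contradiction.
Both values of x2 lead to a conflict.
Both values of x1 lead to a conflict.

UNSATISFIABLE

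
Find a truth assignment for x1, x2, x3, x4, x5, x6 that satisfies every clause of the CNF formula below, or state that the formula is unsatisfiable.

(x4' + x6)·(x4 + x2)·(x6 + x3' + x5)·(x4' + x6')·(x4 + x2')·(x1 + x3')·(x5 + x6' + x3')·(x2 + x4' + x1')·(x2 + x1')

Case x4 = 0:
From the singleton clause (x2), x2 = 1.
That conflicts with the unit clause (x2').
Backtrack on x4: now try x4 = 1.
From the singleton clause (x6), x6 = 1.
That conflicts with the unit clause (x6').
Neither x4 = 1 nor x4 = 0 works.

UNSATISFIABLE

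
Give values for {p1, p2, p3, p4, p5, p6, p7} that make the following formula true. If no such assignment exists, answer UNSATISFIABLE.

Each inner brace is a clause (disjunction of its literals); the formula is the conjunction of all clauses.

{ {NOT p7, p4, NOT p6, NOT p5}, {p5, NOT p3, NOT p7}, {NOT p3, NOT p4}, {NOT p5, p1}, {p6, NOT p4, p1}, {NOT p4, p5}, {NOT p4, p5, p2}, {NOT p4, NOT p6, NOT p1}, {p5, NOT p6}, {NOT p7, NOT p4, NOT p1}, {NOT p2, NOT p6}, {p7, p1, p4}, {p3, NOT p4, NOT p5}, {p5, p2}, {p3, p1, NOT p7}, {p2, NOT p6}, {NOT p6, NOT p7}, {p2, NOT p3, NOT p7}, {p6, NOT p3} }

p1 ↦ true, p2 ↦ true, p3 ↦ false, p4 ↦ false, p5 ↦ false, p6 ↦ false, p7 ↦ false

Try p3 = false.
Try p5 = false.
Unit clause (NOT p4) forces p4 = false.
Unit clause (NOT p6) forces p6 = false.
Unit clause (p2) forces p2 = true.
Try p7 = false.
Unit clause (p1) forces p1 = true.
This assignment satisfies each clause.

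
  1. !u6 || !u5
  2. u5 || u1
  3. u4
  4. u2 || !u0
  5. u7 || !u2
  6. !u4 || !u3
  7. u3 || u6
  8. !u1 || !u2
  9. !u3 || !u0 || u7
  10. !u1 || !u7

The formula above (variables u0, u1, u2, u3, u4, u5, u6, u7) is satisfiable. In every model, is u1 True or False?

True

Suppose u1 = false.
The clause (u5) is unit, so u5 = true.
The clause (!u6) is unit, so u6 = false.
The clause (u4) is unit, so u4 = true.
The clause (!u3) is unit, so u3 = false.
But (u3) is also a unit clause — contradiction.
So every satisfying assignment has u1 = True.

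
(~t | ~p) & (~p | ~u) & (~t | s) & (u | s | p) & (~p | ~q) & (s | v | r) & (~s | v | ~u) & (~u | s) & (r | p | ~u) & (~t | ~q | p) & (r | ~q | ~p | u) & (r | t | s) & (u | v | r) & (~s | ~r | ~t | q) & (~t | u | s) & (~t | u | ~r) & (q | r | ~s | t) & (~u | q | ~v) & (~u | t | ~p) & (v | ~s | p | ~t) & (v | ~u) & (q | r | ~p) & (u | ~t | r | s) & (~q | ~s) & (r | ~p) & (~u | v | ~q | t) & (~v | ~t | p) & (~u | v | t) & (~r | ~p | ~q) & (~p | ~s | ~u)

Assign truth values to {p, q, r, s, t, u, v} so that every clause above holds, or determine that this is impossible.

Try t = 0.
Try p = 1.
From the singleton clause (~u), u = 0.
From the singleton clause (~q), q = 0.
From the singleton clause (r), r = 1.
Every clause is now satisfied; s, v are unconstrained.

p: 1, q: 0, r: 1, s: 0, t: 0, u: 0, v: 0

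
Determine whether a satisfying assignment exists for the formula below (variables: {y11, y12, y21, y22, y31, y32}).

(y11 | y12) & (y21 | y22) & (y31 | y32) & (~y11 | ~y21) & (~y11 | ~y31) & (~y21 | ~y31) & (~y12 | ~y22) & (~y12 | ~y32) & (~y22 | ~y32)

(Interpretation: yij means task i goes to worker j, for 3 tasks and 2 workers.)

Try y11 = 1.
Unit clause (~y21) forces y21 = 0.
Unit clause (y22) forces y22 = 1.
Unit clause (~y31) forces y31 = 0.
Unit clause (y32) forces y32 = 1.
Now (~y32) is unsatisfied and unit — conflict.
So y11 must be the other value — set y11 = 0.
Unit clause (y12) forces y12 = 1.
Unit clause (~y22) forces y22 = 0.
Unit clause (y21) forces y21 = 1.
Unit clause (~y31) forces y31 = 0.
Unit clause (y32) forces y32 = 1.
Now (~y32) is unsatisfied and unit — conflict.
Neither y11 = 1 nor y11 = 0 works.
No assignment satisfies every clause.

No, unsatisfiable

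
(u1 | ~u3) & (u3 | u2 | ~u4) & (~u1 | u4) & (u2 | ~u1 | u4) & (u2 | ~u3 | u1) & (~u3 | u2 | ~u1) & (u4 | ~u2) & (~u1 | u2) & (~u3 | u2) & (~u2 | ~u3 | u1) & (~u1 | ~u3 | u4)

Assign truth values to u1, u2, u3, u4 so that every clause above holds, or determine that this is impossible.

u1=0; u2=0; u3=0; u4=0

Case u1 = 0:
From the singleton clause (~u3), u3 = 0.
Case u2 = 0:
From the singleton clause (~u4), u4 = 0.
This assignment satisfies each clause.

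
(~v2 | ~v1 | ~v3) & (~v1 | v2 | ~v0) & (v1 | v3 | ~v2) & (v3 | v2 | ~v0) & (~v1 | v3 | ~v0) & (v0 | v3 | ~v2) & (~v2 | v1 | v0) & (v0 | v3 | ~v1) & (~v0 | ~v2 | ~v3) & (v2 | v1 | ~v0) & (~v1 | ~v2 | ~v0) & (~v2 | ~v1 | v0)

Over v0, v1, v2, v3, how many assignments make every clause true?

There are 2^4 = 16 truth assignments over (v0, v1, v2, v3).
Check each against the 12 clauses (columns in the order v0, v1, v2, v3):
  F F F F  ✓ satisfies all
  F F F T  ✓ satisfies all
  F F T F  ✗ fails (v1 | v3 | ~v2)
  F F T T  ✗ fails (~v2 | v1 | v0)
  F T F F  ✗ fails (v0 | v3 | ~v1)
  F T F T  ✓ satisfies all
  F T T F  ✗ fails (v0 | v3 | ~v2)
  F T T T  ✗ fails (~v2 | ~v1 | ~v3)
  T F F F  ✗ fails (v3 | v2 | ~v0)
  T F F T  ✗ fails (v2 | v1 | ~v0)
  T F T F  ✗ fails (v1 | v3 | ~v2)
  T F T T  ✗ fails (~v0 | ~v2 | ~v3)
  T T F F  ✗ fails (~v1 | v2 | ~v0)
  T T F T  ✗ fails (~v1 | v2 | ~v0)
  T T T F  ✗ fails (~v1 | v3 | ~v0)
  T T T T  ✗ fails (~v2 | ~v1 | ~v3)
3 of the 16 rows are models.

3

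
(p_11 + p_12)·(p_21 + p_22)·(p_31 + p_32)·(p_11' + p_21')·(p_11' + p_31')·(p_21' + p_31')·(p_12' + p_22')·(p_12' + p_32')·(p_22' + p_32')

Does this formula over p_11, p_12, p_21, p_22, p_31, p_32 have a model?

Case p_11 = 1:
Unit clause (p_21') forces p_21 = 0.
Unit clause (p_22) forces p_22 = 1.
Unit clause (p_31') forces p_31 = 0.
Unit clause (p_32) forces p_32 = 1.
That conflicts with the unit clause (p_32').
Undo p_11 and try p_11 = 0.
Unit clause (p_12) forces p_12 = 1.
Unit clause (p_22') forces p_22 = 0.
Unit clause (p_21) forces p_21 = 1.
Unit clause (p_31') forces p_31 = 0.
Unit clause (p_32) forces p_32 = 1.
That conflicts with the unit clause (p_32').
Either choice for p_11 ends in contradiction.
No assignment satisfies every clause.

Unsatisfiable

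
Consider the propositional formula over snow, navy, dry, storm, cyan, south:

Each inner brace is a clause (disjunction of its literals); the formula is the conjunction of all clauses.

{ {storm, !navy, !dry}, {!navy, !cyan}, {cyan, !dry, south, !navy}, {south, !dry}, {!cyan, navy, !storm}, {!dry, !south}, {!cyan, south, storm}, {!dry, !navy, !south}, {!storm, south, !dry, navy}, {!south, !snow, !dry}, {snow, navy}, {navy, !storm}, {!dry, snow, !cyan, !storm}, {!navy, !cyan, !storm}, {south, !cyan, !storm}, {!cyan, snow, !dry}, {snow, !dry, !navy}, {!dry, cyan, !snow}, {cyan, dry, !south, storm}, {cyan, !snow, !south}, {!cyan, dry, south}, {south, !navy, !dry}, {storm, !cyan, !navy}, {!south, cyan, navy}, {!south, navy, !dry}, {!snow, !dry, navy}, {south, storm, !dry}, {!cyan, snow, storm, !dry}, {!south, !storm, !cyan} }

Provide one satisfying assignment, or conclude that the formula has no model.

Branch on navy: set navy = true.
Unit clause (!cyan) forces cyan = false.
Branch on storm: set storm = false.
Unit clause (!dry) forces dry = false.
Unit clause (!south) forces south = false.
All clauses hold; snow can take either value.

snow: true; navy: true; dry: false; storm: false; cyan: false; south: false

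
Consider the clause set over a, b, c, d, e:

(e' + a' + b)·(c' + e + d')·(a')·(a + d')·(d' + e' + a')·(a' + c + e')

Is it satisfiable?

Yes

From the singleton clause (a'), a = 0.
From the singleton clause (d'), d = 0.
All clauses hold; b, c, e can take either value.
A satisfying assignment: a ↦ 0; b ↦ 1; c ↦ 1; d ↦ 0; e ↦ 1.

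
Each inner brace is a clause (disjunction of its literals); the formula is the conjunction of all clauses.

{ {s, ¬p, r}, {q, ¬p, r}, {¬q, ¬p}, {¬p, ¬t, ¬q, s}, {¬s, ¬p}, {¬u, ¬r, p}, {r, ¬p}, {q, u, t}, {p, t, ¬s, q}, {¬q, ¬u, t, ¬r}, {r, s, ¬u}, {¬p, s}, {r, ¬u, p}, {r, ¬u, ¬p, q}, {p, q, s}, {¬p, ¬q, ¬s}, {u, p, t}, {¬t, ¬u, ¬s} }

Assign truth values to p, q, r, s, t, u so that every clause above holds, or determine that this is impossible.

p: False, q: True, r: True, s: True, t: True, u: False

Suppose q = True.
Unit clause (¬p) forces p = False.
Suppose u = False.
Unit clause (t) forces t = True.
Every clause is now satisfied; r, s are unconstrained.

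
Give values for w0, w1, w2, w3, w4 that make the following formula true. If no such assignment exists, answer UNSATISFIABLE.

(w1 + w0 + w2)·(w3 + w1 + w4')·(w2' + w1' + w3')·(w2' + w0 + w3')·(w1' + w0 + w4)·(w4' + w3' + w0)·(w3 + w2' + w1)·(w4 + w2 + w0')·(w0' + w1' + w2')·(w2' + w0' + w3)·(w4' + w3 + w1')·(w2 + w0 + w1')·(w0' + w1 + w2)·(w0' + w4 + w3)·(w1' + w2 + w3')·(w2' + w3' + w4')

Branch on w1: set w1 = 0.
Branch on w0: set w0 = 1.
From the singleton clause (w2), w2 = 1.
From the singleton clause (w3), w3 = 1.
From the singleton clause (w4'), w4 = 0.
Every clause now holds.

w0=1,  w1=0,  w2=1,  w3=1,  w4=0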